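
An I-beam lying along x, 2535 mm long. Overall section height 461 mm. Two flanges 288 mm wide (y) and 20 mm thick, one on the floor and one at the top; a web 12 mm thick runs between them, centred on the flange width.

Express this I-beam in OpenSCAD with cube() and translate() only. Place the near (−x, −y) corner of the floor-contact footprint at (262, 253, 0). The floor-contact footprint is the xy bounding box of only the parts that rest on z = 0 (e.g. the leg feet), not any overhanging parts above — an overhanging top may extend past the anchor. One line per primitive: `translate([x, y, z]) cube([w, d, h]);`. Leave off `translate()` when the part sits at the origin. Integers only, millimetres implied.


translate([262, 253, 0]) cube([2535, 288, 20]);
translate([262, 391, 20]) cube([2535, 12, 421]);
translate([262, 253, 441]) cube([2535, 288, 20]);


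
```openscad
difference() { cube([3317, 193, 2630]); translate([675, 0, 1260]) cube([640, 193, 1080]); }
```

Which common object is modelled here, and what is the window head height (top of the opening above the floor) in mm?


A wall with a window opening. The window head height is 2340 mm.

A wall with a rectangular opening subtracted — a window. Sill at z = 1260, opening 1080 mm tall, so the head is at 1260 + 1080 = 2340 mm.


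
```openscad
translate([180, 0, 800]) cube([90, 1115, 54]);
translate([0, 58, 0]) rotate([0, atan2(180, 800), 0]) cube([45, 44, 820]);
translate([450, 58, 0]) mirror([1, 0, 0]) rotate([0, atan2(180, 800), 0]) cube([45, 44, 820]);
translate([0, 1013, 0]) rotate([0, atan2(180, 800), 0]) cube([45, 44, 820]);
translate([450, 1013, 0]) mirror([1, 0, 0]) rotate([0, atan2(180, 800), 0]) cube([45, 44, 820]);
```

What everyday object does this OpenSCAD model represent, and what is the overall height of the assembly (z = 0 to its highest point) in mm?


A sawhorse. The overall height is 854 mm.

A beam across two mirrored pairs of raked legs — a sawhorse. The beam's underside is at z = 800 (matching the legs' vertical rise in atan2(180, 800)) and the beam is 54 mm tall, so its top is at 800 + 54 = 854 mm. The raked legs top out at the beam's underside, so that is the highest point.


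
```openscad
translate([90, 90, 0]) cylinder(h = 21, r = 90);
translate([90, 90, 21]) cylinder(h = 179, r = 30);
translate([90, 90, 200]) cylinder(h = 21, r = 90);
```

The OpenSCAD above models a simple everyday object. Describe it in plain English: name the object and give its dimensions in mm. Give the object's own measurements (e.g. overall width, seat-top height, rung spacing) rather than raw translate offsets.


A spool: two coaxial disc flanges of radius 90 mm and thickness 21 mm, joined by a core cylinder of radius 30 mm and height 179 mm. The lower flange rests on z = 0 and the three cylinders share a vertical axis.


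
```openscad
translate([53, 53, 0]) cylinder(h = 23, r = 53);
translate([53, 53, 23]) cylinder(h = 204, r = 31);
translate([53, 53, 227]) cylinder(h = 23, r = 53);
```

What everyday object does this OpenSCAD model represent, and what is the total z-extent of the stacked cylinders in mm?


A spool. The overall height is 250 mm.

Three coaxial cylinders, large–small–large — a spool. Two 23 mm flanges and a 204 mm core give 23 + 204 + 23 = 250 mm.


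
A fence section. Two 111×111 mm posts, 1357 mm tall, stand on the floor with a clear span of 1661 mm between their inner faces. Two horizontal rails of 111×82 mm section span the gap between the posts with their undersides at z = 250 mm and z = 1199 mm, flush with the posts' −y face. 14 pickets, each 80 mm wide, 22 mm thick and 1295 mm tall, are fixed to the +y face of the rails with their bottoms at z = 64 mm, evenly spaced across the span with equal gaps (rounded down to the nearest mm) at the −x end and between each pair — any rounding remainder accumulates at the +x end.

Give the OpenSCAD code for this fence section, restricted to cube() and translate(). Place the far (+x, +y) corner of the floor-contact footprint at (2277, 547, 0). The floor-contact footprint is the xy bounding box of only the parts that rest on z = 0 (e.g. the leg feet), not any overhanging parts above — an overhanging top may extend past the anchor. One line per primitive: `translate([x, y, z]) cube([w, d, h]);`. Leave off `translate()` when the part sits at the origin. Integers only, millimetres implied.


translate([394, 436, 0]) cube([111, 111, 1357]);
translate([2166, 436, 0]) cube([111, 111, 1357]);
translate([505, 436, 250]) cube([1661, 111, 82]);
translate([505, 436, 1199]) cube([1661, 111, 82]);
translate([541, 547, 64]) cube([80, 22, 1295]);
translate([657, 547, 64]) cube([80, 22, 1295]);
translate([773, 547, 64]) cube([80, 22, 1295]);
translate([889, 547, 64]) cube([80, 22, 1295]);
translate([1005, 547, 64]) cube([80, 22, 1295]);
translate([1121, 547, 64]) cube([80, 22, 1295]);
translate([1237, 547, 64]) cube([80, 22, 1295]);
translate([1353, 547, 64]) cube([80, 22, 1295]);
translate([1469, 547, 64]) cube([80, 22, 1295]);
translate([1585, 547, 64]) cube([80, 22, 1295]);
translate([1701, 547, 64]) cube([80, 22, 1295]);
translate([1817, 547, 64]) cube([80, 22, 1295]);
translate([1933, 547, 64]) cube([80, 22, 1295]);
translate([2049, 547, 64]) cube([80, 22, 1295]);


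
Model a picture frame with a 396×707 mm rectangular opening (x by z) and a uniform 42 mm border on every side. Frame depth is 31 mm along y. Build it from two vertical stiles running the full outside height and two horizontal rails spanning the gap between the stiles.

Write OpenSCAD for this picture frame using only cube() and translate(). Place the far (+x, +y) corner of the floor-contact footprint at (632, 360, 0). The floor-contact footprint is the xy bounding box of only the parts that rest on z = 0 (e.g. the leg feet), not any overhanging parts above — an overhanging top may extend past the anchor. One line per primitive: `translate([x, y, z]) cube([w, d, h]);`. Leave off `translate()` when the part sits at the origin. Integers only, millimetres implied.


translate([152, 329, 0]) cube([42, 31, 791]);
translate([590, 329, 0]) cube([42, 31, 791]);
translate([194, 329, 0]) cube([396, 31, 42]);
translate([194, 329, 749]) cube([396, 31, 42]);


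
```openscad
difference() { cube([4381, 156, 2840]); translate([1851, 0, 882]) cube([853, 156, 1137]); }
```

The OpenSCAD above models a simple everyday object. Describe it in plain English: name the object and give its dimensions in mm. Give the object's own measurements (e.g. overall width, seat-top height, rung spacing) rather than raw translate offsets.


A wall 4381 mm long (x), 156 mm thick (y), 2840 mm tall, with a rectangular window opening cut through it. The opening is 853 mm wide and 1137 mm tall; its sill is at z = 882 mm and its near (−x) edge is 1851 mm from the wall's −x end. The opening passes through the full wall thickness.


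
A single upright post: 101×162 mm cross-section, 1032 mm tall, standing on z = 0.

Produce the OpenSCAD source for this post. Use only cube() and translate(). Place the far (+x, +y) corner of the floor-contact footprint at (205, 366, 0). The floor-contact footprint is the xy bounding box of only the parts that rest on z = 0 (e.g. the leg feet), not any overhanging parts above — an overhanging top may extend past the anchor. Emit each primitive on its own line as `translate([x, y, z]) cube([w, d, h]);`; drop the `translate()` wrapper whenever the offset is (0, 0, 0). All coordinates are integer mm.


translate([104, 204, 0]) cube([101, 162, 1032]);


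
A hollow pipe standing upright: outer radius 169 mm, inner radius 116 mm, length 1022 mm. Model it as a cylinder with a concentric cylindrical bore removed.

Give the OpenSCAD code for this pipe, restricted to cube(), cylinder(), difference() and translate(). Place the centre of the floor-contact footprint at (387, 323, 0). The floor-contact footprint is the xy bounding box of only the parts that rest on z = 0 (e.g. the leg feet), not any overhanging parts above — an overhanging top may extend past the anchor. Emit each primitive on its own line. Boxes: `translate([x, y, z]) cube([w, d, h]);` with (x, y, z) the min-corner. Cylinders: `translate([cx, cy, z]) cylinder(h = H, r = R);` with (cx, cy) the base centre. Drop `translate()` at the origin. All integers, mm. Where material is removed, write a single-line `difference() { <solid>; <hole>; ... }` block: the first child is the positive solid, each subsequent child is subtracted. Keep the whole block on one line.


difference() { translate([387, 323, 0]) cylinder(h = 1022, r = 169); translate([387, 323, 0]) cylinder(h = 1022, r = 116); }


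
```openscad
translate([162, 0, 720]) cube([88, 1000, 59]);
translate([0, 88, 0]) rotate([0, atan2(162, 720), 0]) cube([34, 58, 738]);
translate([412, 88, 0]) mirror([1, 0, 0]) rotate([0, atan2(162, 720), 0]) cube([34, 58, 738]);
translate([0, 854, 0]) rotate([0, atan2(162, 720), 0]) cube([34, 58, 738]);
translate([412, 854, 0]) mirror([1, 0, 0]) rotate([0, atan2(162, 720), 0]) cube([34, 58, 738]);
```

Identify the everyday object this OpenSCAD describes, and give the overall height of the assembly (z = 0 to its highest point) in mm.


A sawhorse. The overall height is 779 mm.

A beam across two mirrored pairs of raked legs — a sawhorse. The beam's underside is at z = 720 (matching the legs' vertical rise in atan2(162, 720)) and the beam is 59 mm tall, so its top is at 720 + 59 = 779 mm. The raked legs top out at the beam's underside, so that is the highest point.


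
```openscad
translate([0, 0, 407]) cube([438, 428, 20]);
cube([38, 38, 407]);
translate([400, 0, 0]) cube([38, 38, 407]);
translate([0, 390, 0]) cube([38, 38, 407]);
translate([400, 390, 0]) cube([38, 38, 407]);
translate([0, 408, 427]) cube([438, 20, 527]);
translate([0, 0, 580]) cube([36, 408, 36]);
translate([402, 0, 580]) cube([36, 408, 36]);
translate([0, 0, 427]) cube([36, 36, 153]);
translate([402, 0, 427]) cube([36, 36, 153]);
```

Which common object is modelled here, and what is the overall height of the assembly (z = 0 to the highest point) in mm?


A chair. The overall height is 954 mm.

A slab on four corner posts with a tall panel at the back — a chair. The seat slab sits at z = 407 with thickness 20, and the 527 mm backrest starts at the seat top, so the overall height is 407 + 20 + 527 = 954 mm.


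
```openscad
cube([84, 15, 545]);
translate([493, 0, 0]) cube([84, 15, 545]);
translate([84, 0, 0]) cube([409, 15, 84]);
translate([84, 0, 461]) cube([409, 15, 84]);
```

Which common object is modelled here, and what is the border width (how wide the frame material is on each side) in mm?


A picture frame. The border width is 84 mm.

Four thin pieces enclosing a rectangular opening — a picture frame. The two full-height stiles are 545 mm tall; the top rail sits at z = 461 and is 84 mm tall, so the border above the opening is 545 − 461 = 84 mm, matching the stile x-width.


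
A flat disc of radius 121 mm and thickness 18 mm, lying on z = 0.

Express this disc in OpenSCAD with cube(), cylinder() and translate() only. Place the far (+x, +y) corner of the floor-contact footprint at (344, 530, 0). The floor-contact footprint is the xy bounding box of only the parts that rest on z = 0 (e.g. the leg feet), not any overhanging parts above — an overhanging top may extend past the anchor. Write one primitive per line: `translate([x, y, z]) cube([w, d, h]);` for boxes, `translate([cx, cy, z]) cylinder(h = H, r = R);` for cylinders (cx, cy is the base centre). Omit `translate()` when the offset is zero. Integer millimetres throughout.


translate([223, 409, 0]) cylinder(h = 18, r = 121);


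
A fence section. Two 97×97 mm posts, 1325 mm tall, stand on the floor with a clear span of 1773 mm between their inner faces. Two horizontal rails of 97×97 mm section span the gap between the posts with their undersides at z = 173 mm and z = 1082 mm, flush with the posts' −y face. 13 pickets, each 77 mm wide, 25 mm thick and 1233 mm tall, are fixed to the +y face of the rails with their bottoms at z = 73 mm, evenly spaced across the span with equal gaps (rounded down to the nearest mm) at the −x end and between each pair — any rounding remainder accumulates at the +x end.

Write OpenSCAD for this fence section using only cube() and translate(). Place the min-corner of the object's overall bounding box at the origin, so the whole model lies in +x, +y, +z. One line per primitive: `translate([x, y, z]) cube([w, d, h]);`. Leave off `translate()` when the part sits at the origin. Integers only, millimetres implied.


cube([97, 97, 1325]);
translate([1870, 0, 0]) cube([97, 97, 1325]);
translate([97, 0, 173]) cube([1773, 97, 97]);
translate([97, 0, 1082]) cube([1773, 97, 97]);
translate([152, 97, 73]) cube([77, 25, 1233]);
translate([284, 97, 73]) cube([77, 25, 1233]);
translate([416, 97, 73]) cube([77, 25, 1233]);
translate([548, 97, 73]) cube([77, 25, 1233]);
translate([680, 97, 73]) cube([77, 25, 1233]);
translate([812, 97, 73]) cube([77, 25, 1233]);
translate([944, 97, 73]) cube([77, 25, 1233]);
translate([1076, 97, 73]) cube([77, 25, 1233]);
translate([1208, 97, 73]) cube([77, 25, 1233]);
translate([1340, 97, 73]) cube([77, 25, 1233]);
translate([1472, 97, 73]) cube([77, 25, 1233]);
translate([1604, 97, 73]) cube([77, 25, 1233]);
translate([1736, 97, 73]) cube([77, 25, 1233]);


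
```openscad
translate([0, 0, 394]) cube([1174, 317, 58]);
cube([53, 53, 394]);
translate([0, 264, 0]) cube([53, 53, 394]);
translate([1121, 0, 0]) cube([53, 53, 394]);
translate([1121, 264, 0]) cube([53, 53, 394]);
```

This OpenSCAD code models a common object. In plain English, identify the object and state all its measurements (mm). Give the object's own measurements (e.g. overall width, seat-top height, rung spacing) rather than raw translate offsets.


A long wooden bench with a 1174 mm (x) × 317 mm (y) seat, 58 mm thick, its top surface 452 mm above the floor. Four 53 mm square legs at the seat corners, flush with the edges, run from z = 0 to the seat underside.


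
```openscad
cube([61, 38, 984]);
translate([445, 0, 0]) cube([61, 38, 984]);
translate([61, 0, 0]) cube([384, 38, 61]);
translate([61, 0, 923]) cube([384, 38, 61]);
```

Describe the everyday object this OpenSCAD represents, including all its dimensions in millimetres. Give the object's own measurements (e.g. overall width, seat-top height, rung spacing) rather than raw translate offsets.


A rectangular picture frame lying in the x–z plane (depth along y). The opening is 384 mm wide (x) by 862 mm tall (z), surrounded by a border 61 mm wide on all four sides. The frame is 38 mm deep and is made of two full-height vertical stiles with two horizontal rails fitted between them.


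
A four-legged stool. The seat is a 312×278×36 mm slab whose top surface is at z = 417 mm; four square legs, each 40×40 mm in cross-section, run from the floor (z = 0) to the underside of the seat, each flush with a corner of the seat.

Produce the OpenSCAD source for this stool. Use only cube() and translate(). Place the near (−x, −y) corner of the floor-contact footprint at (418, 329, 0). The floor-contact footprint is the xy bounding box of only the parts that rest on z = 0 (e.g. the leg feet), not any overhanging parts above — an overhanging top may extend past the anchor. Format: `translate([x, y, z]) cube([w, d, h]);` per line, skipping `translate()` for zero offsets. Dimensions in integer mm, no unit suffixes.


translate([418, 329, 381]) cube([312, 278, 36]);
translate([418, 329, 0]) cube([40, 40, 381]);
translate([690, 329, 0]) cube([40, 40, 381]);
translate([418, 567, 0]) cube([40, 40, 381]);
translate([690, 567, 0]) cube([40, 40, 381]);


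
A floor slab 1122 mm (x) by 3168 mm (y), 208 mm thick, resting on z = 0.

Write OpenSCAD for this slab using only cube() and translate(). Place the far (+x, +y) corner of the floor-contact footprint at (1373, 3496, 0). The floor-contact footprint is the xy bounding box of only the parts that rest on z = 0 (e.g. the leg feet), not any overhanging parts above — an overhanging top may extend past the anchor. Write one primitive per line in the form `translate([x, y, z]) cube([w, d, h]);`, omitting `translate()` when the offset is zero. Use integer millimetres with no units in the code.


translate([251, 328, 0]) cube([1122, 3168, 208]);


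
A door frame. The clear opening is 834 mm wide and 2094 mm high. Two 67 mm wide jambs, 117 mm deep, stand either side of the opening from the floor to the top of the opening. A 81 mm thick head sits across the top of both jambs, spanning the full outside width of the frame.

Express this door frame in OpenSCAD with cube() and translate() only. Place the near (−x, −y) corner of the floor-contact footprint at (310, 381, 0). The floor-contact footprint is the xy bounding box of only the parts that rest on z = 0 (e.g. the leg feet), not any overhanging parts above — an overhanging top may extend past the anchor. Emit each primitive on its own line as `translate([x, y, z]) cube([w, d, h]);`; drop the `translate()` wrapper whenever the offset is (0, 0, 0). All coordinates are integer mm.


translate([310, 381, 0]) cube([67, 117, 2094]);
translate([1211, 381, 0]) cube([67, 117, 2094]);
translate([310, 381, 2094]) cube([968, 117, 81]);


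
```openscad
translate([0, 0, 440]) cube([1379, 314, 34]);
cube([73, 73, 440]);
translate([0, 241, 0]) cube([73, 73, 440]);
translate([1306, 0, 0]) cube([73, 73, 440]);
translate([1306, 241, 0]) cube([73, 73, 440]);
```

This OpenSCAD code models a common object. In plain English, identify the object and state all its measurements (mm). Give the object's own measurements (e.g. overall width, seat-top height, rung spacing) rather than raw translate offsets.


A long wooden bench with a 1379 mm (x) × 314 mm (y) seat, 34 mm thick, its top surface 474 mm above the floor. Four 73 mm square legs at the seat corners, flush with the edges, run from z = 0 to the seat underside.


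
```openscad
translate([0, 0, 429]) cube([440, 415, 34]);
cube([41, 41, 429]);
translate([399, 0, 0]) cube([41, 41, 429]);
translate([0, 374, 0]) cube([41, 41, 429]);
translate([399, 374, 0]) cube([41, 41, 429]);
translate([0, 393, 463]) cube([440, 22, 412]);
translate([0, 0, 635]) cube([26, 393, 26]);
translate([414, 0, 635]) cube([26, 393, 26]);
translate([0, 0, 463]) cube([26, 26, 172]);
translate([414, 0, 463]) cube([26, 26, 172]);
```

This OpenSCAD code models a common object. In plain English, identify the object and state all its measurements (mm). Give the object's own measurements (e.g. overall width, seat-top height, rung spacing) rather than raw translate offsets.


A chair. The seat is a 440×415×34 mm slab with its top at z = 463 mm, on four 41×41 mm corner legs (flush with the seat edges, standing on z = 0). A flat backrest 22 mm thick, 412 mm tall, spans the full seat width and rises from the seat top along its +y edge, rear face flush with the rear of the seat. Two armrests of 26×26 mm section run along each side from the seat's front edge to the front of the backrest, top faces 198 mm above the seat top and outer faces flush with the seat's x-edges; a 26×26 mm post under the front of each armrest stands on the seat at the front corner.


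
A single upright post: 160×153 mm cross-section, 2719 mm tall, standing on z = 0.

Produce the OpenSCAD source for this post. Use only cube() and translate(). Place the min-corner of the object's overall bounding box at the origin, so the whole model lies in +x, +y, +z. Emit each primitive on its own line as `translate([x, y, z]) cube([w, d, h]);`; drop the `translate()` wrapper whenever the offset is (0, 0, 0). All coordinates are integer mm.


cube([160, 153, 2719]);


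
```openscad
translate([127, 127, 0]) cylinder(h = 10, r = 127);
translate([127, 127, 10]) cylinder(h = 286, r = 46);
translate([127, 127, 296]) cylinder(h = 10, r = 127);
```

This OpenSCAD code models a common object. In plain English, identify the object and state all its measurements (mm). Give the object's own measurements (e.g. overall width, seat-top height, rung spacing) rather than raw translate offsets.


A spool: two coaxial disc flanges of radius 127 mm and thickness 10 mm, joined by a core cylinder of radius 46 mm and height 286 mm. The lower flange rests on z = 0 and the three cylinders share a vertical axis.


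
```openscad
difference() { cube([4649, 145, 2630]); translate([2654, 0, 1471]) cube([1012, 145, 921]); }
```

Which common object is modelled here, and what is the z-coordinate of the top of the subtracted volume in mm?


A wall with a window opening. The window head height is 2392 mm.

A wall with a rectangular opening subtracted — a window. Sill at z = 1471, opening 921 mm tall, so the head is at 1471 + 921 = 2392 mm.


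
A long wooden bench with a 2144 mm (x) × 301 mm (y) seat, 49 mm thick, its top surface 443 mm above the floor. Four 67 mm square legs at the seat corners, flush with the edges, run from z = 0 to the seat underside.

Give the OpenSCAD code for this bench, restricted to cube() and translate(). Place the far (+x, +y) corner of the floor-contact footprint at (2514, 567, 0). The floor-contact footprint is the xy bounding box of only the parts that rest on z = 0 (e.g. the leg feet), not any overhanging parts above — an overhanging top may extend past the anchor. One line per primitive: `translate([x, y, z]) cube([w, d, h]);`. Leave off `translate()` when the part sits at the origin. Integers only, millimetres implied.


// leg_h = 443 − 49 = 394
translate([370, 266, 394]) cube([2144, 301, 49]);
translate([370, 266, 0]) cube([67, 67, 394]);
translate([370, 500, 0]) cube([67, 67, 394]);
translate([2447, 266, 0]) cube([67, 67, 394]);
translate([2447, 500, 0]) cube([67, 67, 394]);


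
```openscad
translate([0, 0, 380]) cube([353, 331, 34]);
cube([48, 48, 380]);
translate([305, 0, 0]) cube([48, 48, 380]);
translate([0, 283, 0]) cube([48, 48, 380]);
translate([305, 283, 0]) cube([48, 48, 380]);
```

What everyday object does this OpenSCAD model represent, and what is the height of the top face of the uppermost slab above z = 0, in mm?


A stool. The seat height is 414 mm.

A 353×331×34 slab at z = 380 on four corner posts — a stool. The seat top is 380 + 34 = 414 mm.


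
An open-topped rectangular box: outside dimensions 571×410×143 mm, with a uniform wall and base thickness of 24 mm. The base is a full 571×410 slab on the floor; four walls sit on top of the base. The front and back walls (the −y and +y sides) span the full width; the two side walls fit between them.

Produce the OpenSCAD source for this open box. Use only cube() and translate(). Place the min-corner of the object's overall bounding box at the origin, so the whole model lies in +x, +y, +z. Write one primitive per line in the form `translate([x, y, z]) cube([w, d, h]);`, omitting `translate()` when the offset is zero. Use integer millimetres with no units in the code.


cube([571, 410, 24]);
translate([0, 0, 24]) cube([571, 24, 119]);
translate([0, 386, 24]) cube([571, 24, 119]);
translate([0, 24, 24]) cube([24, 362, 119]);
translate([547, 24, 24]) cube([24, 362, 119]);


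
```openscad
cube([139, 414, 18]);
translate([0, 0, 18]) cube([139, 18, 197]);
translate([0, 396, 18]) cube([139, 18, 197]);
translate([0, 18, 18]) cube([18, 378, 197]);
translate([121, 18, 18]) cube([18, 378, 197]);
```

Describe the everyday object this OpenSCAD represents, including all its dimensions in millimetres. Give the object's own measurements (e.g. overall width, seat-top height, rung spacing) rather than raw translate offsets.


An open-topped rectangular box: outside dimensions 139×414×215 mm, with a uniform wall and base thickness of 18 mm. The base is a full 139×414 slab on the floor; four walls sit on top of the base. The front and back walls (the −y and +y sides) span the full width; the two side walls fit between them.


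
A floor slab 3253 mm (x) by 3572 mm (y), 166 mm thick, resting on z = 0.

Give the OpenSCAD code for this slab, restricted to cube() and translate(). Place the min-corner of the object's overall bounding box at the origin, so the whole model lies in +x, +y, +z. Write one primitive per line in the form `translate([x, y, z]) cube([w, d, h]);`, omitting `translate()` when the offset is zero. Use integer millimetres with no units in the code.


cube([3253, 3572, 166]);


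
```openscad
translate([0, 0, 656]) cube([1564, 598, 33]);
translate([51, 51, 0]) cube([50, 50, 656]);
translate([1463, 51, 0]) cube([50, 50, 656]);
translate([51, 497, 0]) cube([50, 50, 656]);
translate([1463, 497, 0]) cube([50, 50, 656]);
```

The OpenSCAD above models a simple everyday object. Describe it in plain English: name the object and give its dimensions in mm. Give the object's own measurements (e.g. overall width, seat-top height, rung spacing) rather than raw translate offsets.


A table: top 1564 mm (x) × 598 mm (y), 33 mm thick, upper face at z = 689 mm, on four 50×50 mm square legs, each inset 51 mm from the nearest pair of top edges from z = 0 to the bottom of the top.


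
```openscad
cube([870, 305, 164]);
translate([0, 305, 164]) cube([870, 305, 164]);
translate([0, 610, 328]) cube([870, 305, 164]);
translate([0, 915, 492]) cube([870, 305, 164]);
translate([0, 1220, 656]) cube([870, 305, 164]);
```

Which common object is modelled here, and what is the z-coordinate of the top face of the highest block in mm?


A staircase. The total rise is 820 mm.

5 identical blocks, each offset up and back from the previous — a staircase. Each step is 164 mm tall and there are 5 of them, so the total rise is 5 × 164 = 820 mm.


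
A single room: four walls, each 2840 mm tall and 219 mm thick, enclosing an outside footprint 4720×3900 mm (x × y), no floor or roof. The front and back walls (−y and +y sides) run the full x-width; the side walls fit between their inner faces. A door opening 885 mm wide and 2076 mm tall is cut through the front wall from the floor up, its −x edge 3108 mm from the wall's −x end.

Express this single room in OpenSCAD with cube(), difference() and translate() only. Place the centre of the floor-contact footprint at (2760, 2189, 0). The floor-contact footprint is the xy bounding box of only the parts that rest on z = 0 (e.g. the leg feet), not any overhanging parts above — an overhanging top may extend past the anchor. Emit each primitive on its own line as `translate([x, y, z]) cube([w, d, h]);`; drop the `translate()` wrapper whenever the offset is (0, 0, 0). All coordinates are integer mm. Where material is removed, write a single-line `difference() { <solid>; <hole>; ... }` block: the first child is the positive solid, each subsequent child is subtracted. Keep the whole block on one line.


difference() { translate([400, 239, 0]) cube([4720, 219, 2840]); translate([3508, 239, 0]) cube([885, 219, 2076]); }
translate([400, 3920, 0]) cube([4720, 219, 2840]);
translate([400, 458, 0]) cube([219, 3462, 2840]);
translate([4901, 458, 0]) cube([219, 3462, 2840]);


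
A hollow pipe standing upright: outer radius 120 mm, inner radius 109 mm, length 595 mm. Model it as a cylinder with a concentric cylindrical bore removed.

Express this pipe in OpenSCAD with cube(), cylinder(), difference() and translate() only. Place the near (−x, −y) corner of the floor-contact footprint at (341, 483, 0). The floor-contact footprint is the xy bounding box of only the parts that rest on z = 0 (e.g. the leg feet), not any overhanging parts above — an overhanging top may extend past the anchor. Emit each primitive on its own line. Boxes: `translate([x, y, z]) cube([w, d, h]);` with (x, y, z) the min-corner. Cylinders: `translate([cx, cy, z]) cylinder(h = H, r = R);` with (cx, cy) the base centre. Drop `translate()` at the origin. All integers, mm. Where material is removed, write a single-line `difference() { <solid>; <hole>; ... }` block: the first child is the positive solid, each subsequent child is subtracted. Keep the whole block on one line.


difference() { translate([461, 603, 0]) cylinder(h = 595, r = 120); translate([461, 603, 0]) cylinder(h = 595, r = 109); }


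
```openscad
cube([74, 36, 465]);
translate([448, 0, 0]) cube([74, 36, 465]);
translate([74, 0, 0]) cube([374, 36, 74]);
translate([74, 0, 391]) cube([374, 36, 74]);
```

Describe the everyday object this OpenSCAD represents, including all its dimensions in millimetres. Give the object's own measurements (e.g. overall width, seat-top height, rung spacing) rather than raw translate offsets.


A rectangular picture frame lying in the x–z plane (depth along y). The opening is 374 mm wide (x) by 317 mm tall (z), surrounded by a border 74 mm wide on all four sides. The frame is 36 mm deep and is made of two full-height vertical stiles with two horizontal rails fitted between them.


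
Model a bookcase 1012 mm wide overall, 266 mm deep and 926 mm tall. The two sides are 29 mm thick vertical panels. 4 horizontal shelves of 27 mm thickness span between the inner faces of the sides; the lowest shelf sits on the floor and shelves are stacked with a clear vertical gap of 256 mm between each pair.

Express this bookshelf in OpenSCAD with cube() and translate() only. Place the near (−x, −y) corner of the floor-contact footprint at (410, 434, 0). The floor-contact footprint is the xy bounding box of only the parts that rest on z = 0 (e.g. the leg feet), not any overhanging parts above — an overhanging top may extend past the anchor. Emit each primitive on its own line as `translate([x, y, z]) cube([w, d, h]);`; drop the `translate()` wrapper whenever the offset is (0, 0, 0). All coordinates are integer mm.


translate([410, 434, 0]) cube([29, 266, 926]);
translate([1393, 434, 0]) cube([29, 266, 926]);
translate([439, 434, 0]) cube([954, 266, 27]);
translate([439, 434, 283]) cube([954, 266, 27]);
translate([439, 434, 566]) cube([954, 266, 27]);
translate([439, 434, 849]) cube([954, 266, 27]);


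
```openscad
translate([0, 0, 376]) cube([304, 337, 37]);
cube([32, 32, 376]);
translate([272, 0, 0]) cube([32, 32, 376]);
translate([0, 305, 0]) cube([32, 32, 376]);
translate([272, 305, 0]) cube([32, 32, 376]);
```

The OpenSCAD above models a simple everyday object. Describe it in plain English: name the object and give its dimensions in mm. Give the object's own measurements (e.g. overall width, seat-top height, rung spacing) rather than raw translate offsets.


A simple wooden stool: a rectangular seat 304 mm (x) by 337 mm (y), 37 mm thick, top face at z = 413 mm, on four square legs, each 32×32 mm in cross-section. The legs rest on z = 0, each flush with a corner of the seat.


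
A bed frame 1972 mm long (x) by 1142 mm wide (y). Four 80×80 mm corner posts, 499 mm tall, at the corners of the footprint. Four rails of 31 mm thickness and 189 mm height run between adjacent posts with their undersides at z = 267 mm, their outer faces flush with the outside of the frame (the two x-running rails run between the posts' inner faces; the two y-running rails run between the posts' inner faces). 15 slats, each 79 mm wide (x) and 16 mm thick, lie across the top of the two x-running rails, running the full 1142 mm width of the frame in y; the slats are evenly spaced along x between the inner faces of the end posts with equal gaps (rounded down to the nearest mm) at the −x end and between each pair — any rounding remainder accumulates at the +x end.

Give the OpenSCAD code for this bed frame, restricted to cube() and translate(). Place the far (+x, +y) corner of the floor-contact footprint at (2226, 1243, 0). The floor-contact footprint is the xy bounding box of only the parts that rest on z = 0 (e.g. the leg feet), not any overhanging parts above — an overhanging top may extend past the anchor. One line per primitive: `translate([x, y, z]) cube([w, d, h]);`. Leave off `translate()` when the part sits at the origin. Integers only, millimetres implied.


// slat z = rail_z + rail_h = 267 + 189 = 456
// slat gap = ⌊(1812 − 15·79) / 16⌋ = 39
translate([254, 101, 0]) cube([80, 80, 499]);
translate([254, 1163, 0]) cube([80, 80, 499]);
translate([2146, 101, 0]) cube([80, 80, 499]);
translate([2146, 1163, 0]) cube([80, 80, 499]);
translate([334, 101, 267]) cube([1812, 31, 189]);
translate([334, 1212, 267]) cube([1812, 31, 189]);
translate([254, 181, 267]) cube([31, 982, 189]);
translate([2195, 181, 267]) cube([31, 982, 189]);
translate([373, 101, 456]) cube([79, 1142, 16]);
translate([491, 101, 456]) cube([79, 1142, 16]);
translate([609, 101, 456]) cube([79, 1142, 16]);
translate([727, 101, 456]) cube([79, 1142, 16]);
translate([845, 101, 456]) cube([79, 1142, 16]);
translate([963, 101, 456]) cube([79, 1142, 16]);
translate([1081, 101, 456]) cube([79, 1142, 16]);
translate([1199, 101, 456]) cube([79, 1142, 16]);
translate([1317, 101, 456]) cube([79, 1142, 16]);
translate([1435, 101, 456]) cube([79, 1142, 16]);
translate([1553, 101, 456]) cube([79, 1142, 16]);
translate([1671, 101, 456]) cube([79, 1142, 16]);
translate([1789, 101, 456]) cube([79, 1142, 16]);
translate([1907, 101, 456]) cube([79, 1142, 16]);
translate([2025, 101, 456]) cube([79, 1142, 16]);


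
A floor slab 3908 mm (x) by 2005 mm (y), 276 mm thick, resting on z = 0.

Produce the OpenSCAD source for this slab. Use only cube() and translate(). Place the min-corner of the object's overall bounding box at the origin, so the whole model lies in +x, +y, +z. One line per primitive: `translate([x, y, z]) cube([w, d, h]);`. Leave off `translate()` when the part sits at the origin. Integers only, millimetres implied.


cube([3908, 2005, 276]);


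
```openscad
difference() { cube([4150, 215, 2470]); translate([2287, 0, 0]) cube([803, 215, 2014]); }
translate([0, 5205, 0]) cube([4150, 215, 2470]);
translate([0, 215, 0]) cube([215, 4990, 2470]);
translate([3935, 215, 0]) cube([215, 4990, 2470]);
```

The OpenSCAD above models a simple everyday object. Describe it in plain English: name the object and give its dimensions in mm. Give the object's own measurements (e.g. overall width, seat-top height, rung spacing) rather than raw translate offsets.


A single room: four walls, each 2470 mm tall and 215 mm thick, enclosing an outside footprint 4150×5420 mm (x × y), no floor or roof. The front and back walls (−y and +y sides) run the full x-width; the side walls fit between their inner faces. A door opening 803 mm wide and 2014 mm tall is cut through the front wall from the floor up, its −x edge 2287 mm from the wall's −x end.


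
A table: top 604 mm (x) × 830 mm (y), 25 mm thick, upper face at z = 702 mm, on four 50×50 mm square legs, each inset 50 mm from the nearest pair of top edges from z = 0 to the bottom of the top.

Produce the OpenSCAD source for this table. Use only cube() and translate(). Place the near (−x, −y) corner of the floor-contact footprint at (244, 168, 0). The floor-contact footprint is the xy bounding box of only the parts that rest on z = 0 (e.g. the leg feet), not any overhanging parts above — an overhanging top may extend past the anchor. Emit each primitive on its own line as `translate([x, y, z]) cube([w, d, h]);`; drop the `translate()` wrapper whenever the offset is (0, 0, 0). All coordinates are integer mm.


translate([194, 118, 677]) cube([604, 830, 25]);
translate([244, 168, 0]) cube([50, 50, 677]);
translate([698, 168, 0]) cube([50, 50, 677]);
translate([244, 848, 0]) cube([50, 50, 677]);
translate([698, 848, 0]) cube([50, 50, 677]);


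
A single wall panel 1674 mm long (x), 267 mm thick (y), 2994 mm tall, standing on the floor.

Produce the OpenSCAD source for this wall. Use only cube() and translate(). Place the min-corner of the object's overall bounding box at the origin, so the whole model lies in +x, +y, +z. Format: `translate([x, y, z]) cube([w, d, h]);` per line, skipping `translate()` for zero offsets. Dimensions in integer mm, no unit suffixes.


cube([1674, 267, 2994]);


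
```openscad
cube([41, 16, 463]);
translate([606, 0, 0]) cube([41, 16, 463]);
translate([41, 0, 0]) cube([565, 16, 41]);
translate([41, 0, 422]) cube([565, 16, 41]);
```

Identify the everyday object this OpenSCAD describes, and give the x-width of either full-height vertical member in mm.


A picture frame. The border width is 41 mm.

Four thin pieces enclosing a rectangular opening — a picture frame. The two full-height stiles are 463 mm tall; the top rail sits at z = 422 and is 41 mm tall, so the border above the opening is 463 − 422 = 41 mm, matching the stile x-width.


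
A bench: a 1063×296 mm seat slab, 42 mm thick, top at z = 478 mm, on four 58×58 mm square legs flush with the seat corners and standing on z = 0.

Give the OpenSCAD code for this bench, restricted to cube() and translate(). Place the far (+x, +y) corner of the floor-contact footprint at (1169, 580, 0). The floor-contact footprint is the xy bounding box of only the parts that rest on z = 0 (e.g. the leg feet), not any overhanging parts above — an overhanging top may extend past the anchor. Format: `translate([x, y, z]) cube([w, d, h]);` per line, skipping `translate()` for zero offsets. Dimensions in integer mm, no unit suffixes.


translate([106, 284, 436]) cube([1063, 296, 42]);
translate([106, 284, 0]) cube([58, 58, 436]);
translate([106, 522, 0]) cube([58, 58, 436]);
translate([1111, 284, 0]) cube([58, 58, 436]);
translate([1111, 522, 0]) cube([58, 58, 436]);


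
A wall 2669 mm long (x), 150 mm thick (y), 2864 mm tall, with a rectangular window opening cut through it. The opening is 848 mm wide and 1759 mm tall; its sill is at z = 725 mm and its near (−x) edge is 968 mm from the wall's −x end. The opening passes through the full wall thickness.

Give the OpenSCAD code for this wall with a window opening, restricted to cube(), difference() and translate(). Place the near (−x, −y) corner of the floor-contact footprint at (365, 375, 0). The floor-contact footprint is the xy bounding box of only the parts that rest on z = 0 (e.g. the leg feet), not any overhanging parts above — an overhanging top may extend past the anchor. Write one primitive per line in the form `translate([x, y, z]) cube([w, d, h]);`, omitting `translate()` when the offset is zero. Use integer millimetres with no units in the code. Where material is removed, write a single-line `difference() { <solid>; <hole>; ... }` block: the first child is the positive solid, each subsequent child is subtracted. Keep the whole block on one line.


difference() { translate([365, 375, 0]) cube([2669, 150, 2864]); translate([1333, 375, 725]) cube([848, 150, 1759]); }


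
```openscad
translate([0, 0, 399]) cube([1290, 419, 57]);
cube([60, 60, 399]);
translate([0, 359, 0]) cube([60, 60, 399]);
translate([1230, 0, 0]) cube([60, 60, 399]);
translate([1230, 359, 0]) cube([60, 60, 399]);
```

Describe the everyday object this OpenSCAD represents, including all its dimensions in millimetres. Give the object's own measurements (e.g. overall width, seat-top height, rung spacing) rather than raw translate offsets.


A long wooden bench with a 1290 mm (x) × 419 mm (y) seat, 57 mm thick, its top surface 456 mm above the floor. Four 60 mm square legs at the seat corners, flush with the edges, run from z = 0 to the seat underside.


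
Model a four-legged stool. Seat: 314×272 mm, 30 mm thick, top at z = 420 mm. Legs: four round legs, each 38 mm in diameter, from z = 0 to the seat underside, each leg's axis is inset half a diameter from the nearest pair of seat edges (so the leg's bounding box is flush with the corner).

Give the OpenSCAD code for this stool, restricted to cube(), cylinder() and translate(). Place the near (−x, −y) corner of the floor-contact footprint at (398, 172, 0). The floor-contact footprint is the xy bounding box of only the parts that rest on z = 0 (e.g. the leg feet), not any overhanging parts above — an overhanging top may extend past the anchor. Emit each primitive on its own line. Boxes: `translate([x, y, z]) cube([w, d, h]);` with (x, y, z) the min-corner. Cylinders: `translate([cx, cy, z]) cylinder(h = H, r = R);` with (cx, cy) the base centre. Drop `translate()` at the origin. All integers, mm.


translate([398, 172, 390]) cube([314, 272, 30]);
translate([417, 191, 0]) cylinder(h = 390, r = 19);
translate([693, 191, 0]) cylinder(h = 390, r = 19);
translate([417, 425, 0]) cylinder(h = 390, r = 19);
translate([693, 425, 0]) cylinder(h = 390, r = 19);
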